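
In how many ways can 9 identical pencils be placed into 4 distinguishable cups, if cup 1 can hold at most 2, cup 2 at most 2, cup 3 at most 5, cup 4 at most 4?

Without the upper bounds there are C(12,3) = 220 ways to split 9 among 4 cups.
Subtract solutions that violate a single cap (substitute x_i' = x_i − (cap_i+1)): x_1 ≥ 3 gives C(9,3) = 84; x_2 ≥ 3 gives C(9,3) = 84; x_3 ≥ 6 gives C(6,3) = 20; x_4 ≥ 5 gives C(7,3) = 35. Together 223.
Add back pairs where two caps are both exceeded: 20 + 1 + 4 + 1 + 4 + 0 = 30.
By inclusion–exclusion the count is 220 − 223 + 30 = 27.

27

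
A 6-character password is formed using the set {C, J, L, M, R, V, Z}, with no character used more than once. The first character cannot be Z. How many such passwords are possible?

The first character has 7−1 = 6 choices (anything except Z).
The remaining 5 characters are filled from the other 6 symbols without repetition: 6 × 5 × 4 × 3 × 2 = 720.
Total: 6 × 720 = 4320.

4320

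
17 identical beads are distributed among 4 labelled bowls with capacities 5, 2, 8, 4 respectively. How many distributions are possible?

10

Ignoring the caps, the number of non-negative solutions to x_1+…+x_4 = 17 is C(20,3) = 1140.
Subtract solutions that violate a single cap (substitute x_i' = x_i − (cap_i+1)): x_1 ≥ 6 gives C(14,3) = 364; x_2 ≥ 3 gives C(17,3) = 680; x_3 ≥ 9 gives C(11,3) = 165; x_4 ≥ 5 gives C(15,3) = 455. Together 1664.
Add back pairs where two caps are both exceeded: 165 + 10 + 84 + 56 + 220 + 20 = 555.
Subtract triples: 0 + 20 + 0 + 1 = 21.
By inclusion–exclusion the count is 1140 − 1664 + 555 − 21 = 10.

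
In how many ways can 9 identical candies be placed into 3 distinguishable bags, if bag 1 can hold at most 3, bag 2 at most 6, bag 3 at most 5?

By stars and bars, unrestricted non-negative solutions to x_1+…+x_3 = 9 number C(9+2,2) = 55.
Subtract solutions that violate a single cap (substitute x_i' = x_i − (cap_i+1)): x_1 ≥ 4 gives C(7,2) = 21; x_2 ≥ 7 gives C(4,2) = 6; x_3 ≥ 6 gives C(5,2) = 10. Together 37.
No two caps can be exceeded simultaneously, so the pair terms are all 0.
By inclusion–exclusion the count is 55 − 37 + 0 = 18.

18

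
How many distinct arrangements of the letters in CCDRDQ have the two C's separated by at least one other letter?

120

Total arrangements of CCDRDQ: 6!/(2!·2!) = 180.
If the two C's are adjacent, glue them into one block, leaving 5 items to arrange: (5)!/(2!) = 60 ways.
Hence 180 − 60 = 120.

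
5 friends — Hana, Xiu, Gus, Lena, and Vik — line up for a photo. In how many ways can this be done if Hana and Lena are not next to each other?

72

Of the 5! = 120 arrangements, those with Hana and Lena adjacent number 2 × 4! = 48 (treat the pair as a block with 2 internal orders).
So 120 − 48 = 72 arrangements keep them apart.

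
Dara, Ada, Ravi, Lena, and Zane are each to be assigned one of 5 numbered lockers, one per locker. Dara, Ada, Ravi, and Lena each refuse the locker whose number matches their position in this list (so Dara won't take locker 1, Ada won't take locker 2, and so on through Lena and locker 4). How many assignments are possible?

53

Let Aᵢ (for 1 ≤ i ≤ 4) be the placements that put person i in their forbidden locker. Any j of these fix j positions, leaving (5−j)! ways to fill the rest, and there are C(4,j) ways to pick which j.
By inclusion–exclusion, the number of valid placements is Σ_{j=0}^{4} (−1)^j C(4,j)·(5−j)!.
Computing: 120 − 96 + 36 − 8 + 1 = 53.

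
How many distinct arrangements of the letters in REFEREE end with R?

30

With the last slot taken by R, it remains to arrange the other 6 letters (EFEREE).
Those 6 letters have E appearing 4 times, giving (6)!/(4!) = 30.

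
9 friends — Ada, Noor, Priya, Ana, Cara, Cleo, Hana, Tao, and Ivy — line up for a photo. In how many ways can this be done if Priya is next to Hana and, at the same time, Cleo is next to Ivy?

20160

Treat {Priya,Hana} as one block (2 orders) and {Cleo,Ivy} as another (2 orders).
That leaves 7 units to arrange: 2 × 2 × 7! = 4 × 5040 = 20160.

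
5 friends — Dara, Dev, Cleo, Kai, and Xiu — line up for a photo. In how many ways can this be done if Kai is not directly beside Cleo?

72

There are 5! = 120 arrangements in all. If Kai and Cleo are adjacent, merging them into one block gives 2·(4)! = 48 arrangements.
So 120 − 48 = 72 arrangements keep them apart.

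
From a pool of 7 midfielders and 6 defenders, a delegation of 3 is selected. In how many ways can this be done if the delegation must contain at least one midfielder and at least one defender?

231

Total 3-person selections from all 13: C(13,3) = 286.
Subtract selections that omit an entire group: no midfielders → C(6,3) = 20; no defenders → C(7,3) = 35.
Both groups omitted at once is impossible, so 286 − 55 = 231.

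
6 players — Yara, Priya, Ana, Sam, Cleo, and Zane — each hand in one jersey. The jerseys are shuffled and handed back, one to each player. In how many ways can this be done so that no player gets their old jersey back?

Count assignments avoiding every fixed point. For any j of the 6 players fixed to their old jersey, the other 6−j can be arranged in (6−j)! ways.
By inclusion–exclusion this is Σ_{j=0}^{6} (−1)^j C(6,j)·(6−j)!.
Computing: 720 − 720 + 360 − 120 + 30 − 6 + 1 = 265.

265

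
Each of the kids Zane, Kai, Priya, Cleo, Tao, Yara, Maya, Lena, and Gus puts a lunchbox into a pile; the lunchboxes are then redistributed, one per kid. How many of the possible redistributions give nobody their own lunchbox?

This is the derangement count D_9: permutations of 9 items with no fixed point.
By inclusion–exclusion this is Σ_{j=0}^{9} (−1)^j C(9,j)·(9−j)!.
Computing: 362880 − 362880 + 181440 − 60480 + 15120 − 3024 + 504 − 72 + 9 − 1 = 133496.

133496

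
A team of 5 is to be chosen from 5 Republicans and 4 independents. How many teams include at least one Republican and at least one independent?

125

Total 5-person selections from all 9: C(9,5) = 126.
Selections missing a whole group: no Republicans → C(4,5) = 0; no independents → C(5,5) = 1.
Both groups omitted at once is impossible, so 126 − 1 = 125.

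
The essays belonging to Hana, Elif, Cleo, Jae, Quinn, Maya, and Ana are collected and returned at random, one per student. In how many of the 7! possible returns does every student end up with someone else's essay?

Count assignments avoiding every fixed point. For any j of the 7 students fixed to their own essay, the other 7−j can be arranged in (7−j)! ways.
By inclusion–exclusion this is Σ_{j=0}^{7} (−1)^j C(7,j)·(7−j)!.
Computing: 5040 − 5040 + 2520 − 840 + 210 − 42 + 7 − 1 = 1854.

1854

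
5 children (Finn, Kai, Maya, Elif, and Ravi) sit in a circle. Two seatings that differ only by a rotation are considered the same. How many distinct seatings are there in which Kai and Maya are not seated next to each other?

Without the restriction there are (4)! = 24 seatings.
Those with Kai next to Maya: fuse the pair into one unit and seat 4 units around a circle — 2·(3)! = 12.
Subtracting, 24 − 12 = 12.

12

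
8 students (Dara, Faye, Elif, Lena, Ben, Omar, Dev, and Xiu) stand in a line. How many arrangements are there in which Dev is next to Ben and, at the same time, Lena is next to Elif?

Treat {Dev,Ben} as one block (2 orders) and {Lena,Elif} as another (2 orders).
That leaves 6 units to arrange: 2 × 2 × 6! = 4 × 720 = 2880.

2880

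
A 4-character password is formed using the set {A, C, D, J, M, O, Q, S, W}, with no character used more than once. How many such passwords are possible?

With no repetition, fill the 4 characters in order: 9 choices, then 8, down to 6.
That product is 9 × 8 × 7 × 6 = 3024.

3024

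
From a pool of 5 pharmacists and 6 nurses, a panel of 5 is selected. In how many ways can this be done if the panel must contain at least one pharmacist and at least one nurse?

Unrestricted: C(11,5) = 462 ways to pick any 5 of the 11.
Selections missing a whole group: no pharmacists → C(6,5) = 6; no nurses → C(5,5) = 1.
Both groups omitted at once is impossible, so 462 − 7 = 455.

455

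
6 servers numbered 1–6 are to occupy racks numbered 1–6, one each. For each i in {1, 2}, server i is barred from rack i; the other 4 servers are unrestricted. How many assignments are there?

Let Aᵢ (for i ∈ {1, 2}) be the placements that put server i in its forbidden rack. Any j of these fix j positions, leaving (6−j)! ways to fill the rest, and there are C(2,j) ways to pick which j.
By inclusion–exclusion, the number of valid placements is Σ_{j=0}^{2} (−1)^j C(2,j)·(6−j)!.
Computing: 720 − 240 + 24 = 504.

504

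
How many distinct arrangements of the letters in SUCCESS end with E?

With the last slot taken by E, it remains to arrange the other 6 letters (SUCCSS).
Those 6 letters have C appearing twice and S appearing 3 times, giving (6)!/(3!·2!) = 60.

60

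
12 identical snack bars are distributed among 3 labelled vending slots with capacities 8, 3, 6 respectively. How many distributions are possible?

18

Without the upper bounds there are C(14,2) = 91 ways to split 12 among 3 vending slots.
Subtract solutions that violate a single cap (substitute x_i' = x_i − (cap_i+1)): x_1 ≥ 9 gives C(5,2) = 10; x_2 ≥ 4 gives C(10,2) = 45; x_3 ≥ 7 gives C(7,2) = 21. Together 76.
Add back pairs where two caps are both exceeded: 0 + 0 + 3 = 3.
By inclusion–exclusion the count is 91 − 76 + 3 = 18.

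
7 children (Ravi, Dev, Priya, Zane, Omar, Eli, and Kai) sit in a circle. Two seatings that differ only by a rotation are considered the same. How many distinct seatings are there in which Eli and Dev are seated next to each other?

240

Glue Eli and Dev into a block (2 internal orders). Seating 6 units around a circle gives (5)! arrangements.
So 2 × (5)! = 2 × 120 = 240.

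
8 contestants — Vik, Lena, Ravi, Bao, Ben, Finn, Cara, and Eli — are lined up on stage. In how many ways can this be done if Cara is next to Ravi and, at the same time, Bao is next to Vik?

2880

Treat {Cara,Ravi} as one block (2 orders) and {Bao,Vik} as another (2 orders).
That leaves 6 units to arrange: 2 × 2 × 6! = 4 × 720 = 2880.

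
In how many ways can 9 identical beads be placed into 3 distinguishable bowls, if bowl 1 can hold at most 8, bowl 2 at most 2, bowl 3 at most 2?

8

Without the upper bounds there are C(11,2) = 55 ways to split 9 among 3 bowls.
Subtract solutions that violate a single cap (substitute x_i' = x_i − (cap_i+1)): x_1 ≥ 9 gives C(2,2) = 1; x_2 ≥ 3 gives C(8,2) = 28; x_3 ≥ 3 gives C(8,2) = 28. Together 57.
Add back pairs where two caps are both exceeded: 0 + 0 + 10 = 10.
By inclusion–exclusion the count is 55 − 57 + 10 = 8.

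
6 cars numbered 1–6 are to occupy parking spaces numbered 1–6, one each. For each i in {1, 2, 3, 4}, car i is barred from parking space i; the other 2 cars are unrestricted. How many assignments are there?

362

Let Aᵢ (for 1 ≤ i ≤ 4) be the placements that put car i in its forbidden parking space. Any j of these fix j positions, leaving (6−j)! ways to fill the rest, and there are C(4,j) ways to pick which j.
By inclusion–exclusion, the number of valid placements is Σ_{j=0}^{4} (−1)^j C(4,j)·(6−j)!.
Computing: 720 − 480 + 144 − 24 + 2 = 362.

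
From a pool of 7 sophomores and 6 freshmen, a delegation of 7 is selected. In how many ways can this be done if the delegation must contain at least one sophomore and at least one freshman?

1715

With no constraint there are C(13,7) = 1716 possible selections.
Selections missing a whole group: no sophomores → C(6,7) = 0; no freshmen → C(7,7) = 1.
Both groups omitted at once is impossible, so 1716 − 1 = 1715.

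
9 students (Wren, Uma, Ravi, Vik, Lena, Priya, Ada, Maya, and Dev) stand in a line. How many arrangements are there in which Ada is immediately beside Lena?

80640

Glue Ada and Lena into one block (2 internal orders), leaving 8 units to arrange in a row.
That gives 2 × 8! = 2 × 40320 = 80640.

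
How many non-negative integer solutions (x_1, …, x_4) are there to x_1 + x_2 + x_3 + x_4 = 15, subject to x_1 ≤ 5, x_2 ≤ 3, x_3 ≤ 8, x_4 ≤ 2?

19

Without the upper bounds there are C(18,3) = 816 ways to split 15 among 4 variables.
Subtract solutions that violate a single cap (substitute x_i' = x_i − (cap_i+1)): x_1 ≥ 6 gives C(12,3) = 220; x_2 ≥ 4 gives C(14,3) = 364; x_3 ≥ 9 gives C(9,3) = 84; x_4 ≥ 3 gives C(15,3) = 455. Together 1123.
Add back pairs where two caps are both exceeded: 56 + 1 + 84 + 10 + 165 + 20 = 336.
Subtract triples: 0 + 10 + 0 + 0 = 10.
By inclusion–exclusion the count is 816 − 1123 + 336 − 10 = 19.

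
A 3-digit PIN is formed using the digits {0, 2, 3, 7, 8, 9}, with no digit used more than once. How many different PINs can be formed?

Choose and order 3 of the 6 symbols: the first digit has 6 options, the next 5, then 4.
6 × 5 × 4 = 120.

120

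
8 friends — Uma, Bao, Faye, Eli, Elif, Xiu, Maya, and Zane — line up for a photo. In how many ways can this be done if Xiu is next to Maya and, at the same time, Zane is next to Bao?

Treat {Xiu,Maya} as one block (2 orders) and {Zane,Bao} as another (2 orders).
That leaves 6 units to arrange: 2 × 2 × 6! = 4 × 720 = 2880.

2880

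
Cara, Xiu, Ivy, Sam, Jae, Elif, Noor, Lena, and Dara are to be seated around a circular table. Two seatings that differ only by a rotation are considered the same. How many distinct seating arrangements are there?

40320

Fix one person's seat to break rotational symmetry; the remaining 8 people can be arranged in (8)! = 40320 ways.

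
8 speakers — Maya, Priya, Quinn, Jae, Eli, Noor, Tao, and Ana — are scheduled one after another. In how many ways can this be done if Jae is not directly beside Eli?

Of the 8! = 40320 arrangements, those with Jae and Eli adjacent number 2 × 7! = 10080 (treat the pair as a block with 2 internal orders).
So 40320 − 10080 = 30240 arrangements keep them apart.

30240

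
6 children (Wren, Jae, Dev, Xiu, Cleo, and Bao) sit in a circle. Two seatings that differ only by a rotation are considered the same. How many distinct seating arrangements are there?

Fix one person's seat to break rotational symmetry; the remaining 5 people can be arranged in (5)! = 120 ways.

120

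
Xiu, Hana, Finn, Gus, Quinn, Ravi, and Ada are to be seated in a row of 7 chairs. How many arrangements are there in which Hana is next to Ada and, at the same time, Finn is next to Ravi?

Treat {Hana,Ada} as one block (2 orders) and {Finn,Ravi} as another (2 orders).
That leaves 5 units to arrange: 2 × 2 × 5! = 4 × 120 = 480.

480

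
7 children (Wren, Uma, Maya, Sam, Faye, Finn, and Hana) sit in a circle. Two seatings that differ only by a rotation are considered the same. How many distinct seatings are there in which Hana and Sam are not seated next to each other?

Without the restriction there are (6)! = 720 seatings.
Seatings with Hana beside Sam: treat them as a block with 2 internal orders, giving 2 × (5)! = 240.
Subtracting, 720 − 240 = 480.

480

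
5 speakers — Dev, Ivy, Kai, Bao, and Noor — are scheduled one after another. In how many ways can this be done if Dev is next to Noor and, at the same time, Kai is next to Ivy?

24

Treat {Dev,Noor} as one block (2 orders) and {Kai,Ivy} as another (2 orders).
That leaves 3 units to arrange: 2 × 2 × 3! = 4 × 6 = 24.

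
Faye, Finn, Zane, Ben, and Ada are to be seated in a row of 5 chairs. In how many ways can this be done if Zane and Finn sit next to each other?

48

Place the 3 others and the Zane-Finn pair as 4 objects in a line; the pair has 2 internal arrangements.
So the count is 2·(4)! = 48.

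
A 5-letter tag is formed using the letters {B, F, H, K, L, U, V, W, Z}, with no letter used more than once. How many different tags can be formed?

With no repetition, fill the 5 letters in order: 9 choices, then 8, down to 5.
9 × 8 × 7 × 6 × 5 = 15120.

15120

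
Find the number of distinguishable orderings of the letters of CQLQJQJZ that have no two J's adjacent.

Total arrangements of CQLQJQJZ: 8!/(3!·2!) = 3360.
If the two J's are adjacent, glue them into one block, leaving 7 items to arrange: (7)!/(3!) = 840 ways.
Subtracting, 3360 − 840 = 2520 arrangements keep the J's apart.

2520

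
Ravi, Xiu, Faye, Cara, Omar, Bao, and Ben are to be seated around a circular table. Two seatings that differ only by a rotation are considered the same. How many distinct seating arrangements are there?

Seat Ravi anywhere (absorbing the rotational symmetry), then permute the other 6: (6)! = 720.

720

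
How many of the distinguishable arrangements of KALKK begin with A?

Fix A in the first position and arrange the remaining 4 letters.
Those 4 letters have K appearing 3 times, giving (4)!/(3!) = 4.

4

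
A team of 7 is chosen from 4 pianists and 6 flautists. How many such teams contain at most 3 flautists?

Split by how many flautists are chosen (0 through 3).
Sum: C(6,0)·C(4,7) + C(6,1)·C(4,6) + C(6,2)·C(4,5) + C(6,3)·C(4,4) = 0 + 0 + 0 + 20 = 20.

20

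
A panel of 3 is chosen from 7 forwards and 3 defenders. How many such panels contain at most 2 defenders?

119

Split by how many defenders are chosen (0 through 2).
Sum: C(3,0)·C(7,3) + C(3,1)·C(7,2) + C(3,2)·C(7,1) = 35 + 63 + 21 = 119.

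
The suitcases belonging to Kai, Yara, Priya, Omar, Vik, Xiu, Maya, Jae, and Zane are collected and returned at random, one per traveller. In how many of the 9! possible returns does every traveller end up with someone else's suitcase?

This is the derangement count D_9: permutations of 9 items with no fixed point.
By inclusion–exclusion this is Σ_{j=0}^{9} (−1)^j C(9,j)·(9−j)!.
Computing: 362880 − 362880 + 181440 − 60480 + 15120 − 3024 + 504 − 72 + 9 − 1 = 133496.

133496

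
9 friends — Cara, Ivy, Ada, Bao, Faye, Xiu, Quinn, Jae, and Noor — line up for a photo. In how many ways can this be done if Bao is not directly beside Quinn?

There are 9! = 362880 arrangements in all. If Bao and Quinn are adjacent, merging them into one block gives 2·(8)! = 80640 arrangements.
So 362880 − 80640 = 282240 arrangements keep them apart.

282240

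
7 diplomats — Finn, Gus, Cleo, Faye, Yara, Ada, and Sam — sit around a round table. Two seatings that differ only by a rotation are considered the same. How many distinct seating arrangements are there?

720

Fix one person's seat to break rotational symmetry; the remaining 6 people can be arranged in (6)! = 720 ways.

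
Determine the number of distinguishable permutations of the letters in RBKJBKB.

Letter multiplicities in RBKJBKB: B×3, J×1, K×2, R×1.
So there are 7! / (3!·2!) = 420 distinguishable arrangements.

420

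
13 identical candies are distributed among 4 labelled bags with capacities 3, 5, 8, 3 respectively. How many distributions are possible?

Ignoring the caps, the number of non-negative solutions to x_1+…+x_4 = 13 is C(16,3) = 560.
Subtract solutions that violate a single cap (substitute x_i' = x_i − (cap_i+1)): x_1 ≥ 4 gives C(12,3) = 220; x_2 ≥ 6 gives C(10,3) = 120; x_3 ≥ 9 gives C(7,3) = 35; x_4 ≥ 4 gives C(12,3) = 220. Together 595.
Add back pairs where two caps are both exceeded: 20 + 1 + 56 + 0 + 20 + 1 = 98.
By inclusion–exclusion the count is 560 − 595 + 98 = 63.

63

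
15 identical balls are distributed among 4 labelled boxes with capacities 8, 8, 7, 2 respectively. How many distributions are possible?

148

By stars and bars, unrestricted non-negative solutions to x_1+…+x_4 = 15 number C(15+3,3) = 816.
Subtract solutions that violate a single cap (substitute x_i' = x_i − (cap_i+1)): x_1 ≥ 9 gives C(9,3) = 84; x_2 ≥ 9 gives C(9,3) = 84; x_3 ≥ 8 gives C(10,3) = 120; x_4 ≥ 3 gives C(15,3) = 455. Together 743.
Add back pairs where two caps are both exceeded: 0 + 0 + 20 + 0 + 20 + 35 = 75.
By inclusion–exclusion the count is 816 − 743 + 75 = 148.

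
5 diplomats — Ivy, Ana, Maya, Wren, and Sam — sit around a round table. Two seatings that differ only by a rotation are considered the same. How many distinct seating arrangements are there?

Around a circle, 5 distinct people have 5!/5 = (4)! = 24 rotationally distinct seatings.

24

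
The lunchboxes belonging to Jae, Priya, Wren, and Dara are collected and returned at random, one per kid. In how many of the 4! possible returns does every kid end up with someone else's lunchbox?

9

Count assignments avoiding every fixed point. For any j of the 4 kids fixed to their own lunchbox, the other 4−j can be arranged in (4−j)! ways.
By inclusion–exclusion this is Σ_{j=0}^{4} (−1)^j C(4,j)·(4−j)!.
Computing: 24 − 24 + 12 − 4 + 1 = 9.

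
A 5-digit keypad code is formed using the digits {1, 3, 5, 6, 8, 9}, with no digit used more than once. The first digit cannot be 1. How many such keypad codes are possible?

600

The first digit has 6−1 = 5 choices (anything except 1).
The remaining 4 digits are filled from the other 5 symbols without repetition: 5 × 4 × 3 × 2 = 120.
Total: 5 × 120 = 600.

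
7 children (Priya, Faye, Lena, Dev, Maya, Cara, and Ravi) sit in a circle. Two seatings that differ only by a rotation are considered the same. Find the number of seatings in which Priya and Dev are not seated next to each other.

480

All circular seatings of 7 people number (6)! = 720.
Seatings with Priya beside Dev: treat them as a block with 2 internal orders, giving 2 × (5)! = 240.
Subtracting, 720 − 240 = 480.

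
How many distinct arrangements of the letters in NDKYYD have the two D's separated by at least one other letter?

120

There are 6!/(2!·2!) = 180 arrangements of NDKYYD in total.
If the two D's are adjacent, glue them into one block, leaving 5 items to arrange: (5)!/(2!) = 60 ways.
Hence 180 − 60 = 120.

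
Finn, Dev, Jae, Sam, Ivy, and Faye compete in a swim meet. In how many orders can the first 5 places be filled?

720

There are 6 choices for 1st place, 5 for 2nd, and so on down to 2 for position 5.
That gives 6 × 5 × 4 × 3 × 2 = 720.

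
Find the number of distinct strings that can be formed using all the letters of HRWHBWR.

630

The 7 letters of HRWHBWR have repeats: H appearing twice, R appearing twice, and W appearing twice.
Dividing 7! = 5040 by 2!·2!·2! = 8 for the repeated letters gives 630.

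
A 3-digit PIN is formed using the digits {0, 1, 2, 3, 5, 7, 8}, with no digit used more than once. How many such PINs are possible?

This is a permutation of 3 out of 7: P(7,3) = 7!/4!.
7 × 6 × 5 = 210.

210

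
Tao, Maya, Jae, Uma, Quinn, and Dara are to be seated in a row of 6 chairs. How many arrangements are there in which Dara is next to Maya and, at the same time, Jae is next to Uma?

96

Treat {Dara,Maya} as one block (2 orders) and {Jae,Uma} as another (2 orders).
That leaves 4 units to arrange: 2 × 2 × 4! = 4 × 24 = 96.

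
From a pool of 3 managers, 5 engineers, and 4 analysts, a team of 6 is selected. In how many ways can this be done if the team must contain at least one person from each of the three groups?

Unrestricted: C(12,6) = 924 ways to pick any 6 of the 12.
Selections missing a whole group: no managers → C(9,6) = 84; no engineers → C(7,6) = 7; no analysts → C(8,6) = 28.
Add back selections omitting two groups (i.e. drawn from a single group): C(3,6) + C(5,6) + C(4,6) = 0.
By inclusion–exclusion: 924 − 119 + 0 = 805.

805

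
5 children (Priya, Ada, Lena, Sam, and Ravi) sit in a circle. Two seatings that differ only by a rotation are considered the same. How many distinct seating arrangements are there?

Seat Priya anywhere (absorbing the rotational symmetry), then permute the other 4: (4)! = 24.

24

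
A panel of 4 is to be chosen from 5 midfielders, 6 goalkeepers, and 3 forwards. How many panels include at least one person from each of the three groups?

Total 4-person selections from all 14: C(14,4) = 1001.
Selections missing a whole group: no midfielders → C(9,4) = 126; no goalkeepers → C(8,4) = 70; no forwards → C(11,4) = 330.
Add back selections omitting two groups (i.e. drawn from a single group): C(5,4) + C(6,4) + C(3,4) = 20.
By inclusion–exclusion: 1001 − 526 + 20 = 495.

495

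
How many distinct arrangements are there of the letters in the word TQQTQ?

10

Letter multiplicities in TQQTQ: Q×3, T×2.
The number of distinct arrangements is 5!/(3!·2!) = 120/12 = 10.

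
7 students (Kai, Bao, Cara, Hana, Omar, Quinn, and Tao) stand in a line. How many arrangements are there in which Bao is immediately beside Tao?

1440

Place the 5 others and the Bao-Tao pair as 6 objects in a line; the pair has 2 internal arrangements.
So the count is 2·(6)! = 1440.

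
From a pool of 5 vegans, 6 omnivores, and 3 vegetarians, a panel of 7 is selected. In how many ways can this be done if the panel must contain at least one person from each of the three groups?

Unrestricted: C(14,7) = 3432 ways to pick any 7 of the 14.
Selections missing a whole group: no vegans → C(9,7) = 36; no omnivores → C(8,7) = 8; no vegetarians → C(11,7) = 330.
Add back selections omitting two groups (i.e. drawn from a single group): C(5,7) + C(6,7) + C(3,7) = 0.
By inclusion–exclusion: 3432 − 374 + 0 = 3058.

3058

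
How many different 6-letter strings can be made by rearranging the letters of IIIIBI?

Letter multiplicities in IIIIBI: B×1, I×5.
So there are 6! / (5!) = 6 distinguishable arrangements.

6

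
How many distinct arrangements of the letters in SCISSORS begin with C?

210

With the first slot taken by C, it remains to arrange the other 7 letters (SISSORS).
Those 7 letters have S appearing 4 times, giving (7)!/(4!) = 210.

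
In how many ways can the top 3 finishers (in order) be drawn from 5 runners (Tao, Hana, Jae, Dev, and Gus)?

60

This is an ordered selection of 3 from 5: P(5,3).
That gives 5 × 4 × 3 = 60.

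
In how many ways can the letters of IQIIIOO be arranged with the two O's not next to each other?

Total arrangements of IQIIIOO: 7!/(4!·2!) = 105.
Arrangements with the O's together: treat OO as one letter, giving (6)!/(4!) = 30.
Subtracting, 105 − 30 = 75 arrangements keep the O's apart.

75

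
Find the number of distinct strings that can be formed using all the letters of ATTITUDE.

The 8 letters of ATTITUDE have repeats: T appearing 3 times.
So there are 8! / (3!) = 6720 distinguishable arrangements.

6720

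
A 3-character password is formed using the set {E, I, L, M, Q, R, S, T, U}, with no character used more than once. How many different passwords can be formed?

With no repetition, fill the 3 characters in order: 9 choices, then 8, down to 7.
9 × 8 × 7 = 504.

504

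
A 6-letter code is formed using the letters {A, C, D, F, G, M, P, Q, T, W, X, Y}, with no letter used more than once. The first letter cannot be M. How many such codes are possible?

The first letter has 12−1 = 11 choices (anything except M).
The remaining 5 letters are filled from the other 11 symbols without repetition: 11 × 10 × 9 × 8 × 7 = 55440.
Total: 11 × 55440 = 609840.

609840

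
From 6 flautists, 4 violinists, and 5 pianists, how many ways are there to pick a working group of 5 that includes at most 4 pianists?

Split by how many pianists are chosen (0 through 4).
Sum: C(5,0)·C(10,5) + C(5,1)·C(10,4) + C(5,2)·C(10,3) + C(5,3)·C(10,2) + C(5,4)·C(10,1) = 252 + 1050 + 1200 + 450 + 50 = 3002.

3002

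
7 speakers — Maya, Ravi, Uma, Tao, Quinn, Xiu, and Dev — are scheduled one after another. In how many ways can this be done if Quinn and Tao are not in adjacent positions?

3600

There are 7! = 5040 arrangements in all. If Quinn and Tao are adjacent, merging them into one block gives 2·(6)! = 1440 arrangements.
Complementary counting: 5040 − 1440 = 3600.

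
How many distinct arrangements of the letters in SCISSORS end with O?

210

Fix O in the last position and arrange the remaining 7 letters.
Those 7 letters have S appearing 4 times, giving (7)!/(4!) = 210.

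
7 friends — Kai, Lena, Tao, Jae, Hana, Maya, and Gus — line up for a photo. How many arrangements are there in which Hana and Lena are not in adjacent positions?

There are 7! = 5040 arrangements in all. If Hana and Lena are adjacent, merging them into one block gives 2·(6)! = 1440 arrangements.
Complementary counting: 5040 − 1440 = 3600.

3600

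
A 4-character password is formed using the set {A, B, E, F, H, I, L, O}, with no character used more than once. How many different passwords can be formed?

Choose and order 4 of the 8 symbols: the first character has 8 options, the next 7, then 6, 5.
8 × 7 × 6 × 5 = 1680.

1680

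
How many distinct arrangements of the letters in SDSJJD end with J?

With the last slot taken by J, it remains to arrange the other 5 letters (SDSJD).
Those 5 letters have D appearing twice and S appearing twice, giving (5)!/(2!·2!) = 30.

30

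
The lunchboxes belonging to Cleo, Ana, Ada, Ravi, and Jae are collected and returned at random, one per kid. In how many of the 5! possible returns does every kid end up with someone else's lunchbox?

This is the derangement count D_5: permutations of 5 items with no fixed point.
By inclusion–exclusion this is Σ_{j=0}^{5} (−1)^j C(5,j)·(5−j)!.
Computing: 120 − 120 + 60 − 20 + 5 − 1 = 44.

44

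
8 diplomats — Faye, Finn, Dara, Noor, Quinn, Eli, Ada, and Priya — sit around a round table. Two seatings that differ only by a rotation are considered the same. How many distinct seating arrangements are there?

Fix one person's seat to break rotational symmetry; the remaining 7 people can be arranged in (7)! = 5040 ways.

5040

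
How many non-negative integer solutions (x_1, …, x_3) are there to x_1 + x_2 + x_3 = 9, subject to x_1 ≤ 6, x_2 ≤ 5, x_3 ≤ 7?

By stars and bars, unrestricted non-negative solutions to x_1+…+x_3 = 9 number C(9+2,2) = 55.
Subtract solutions that violate a single cap (substitute x_i' = x_i − (cap_i+1)): x_1 ≥ 7 gives C(4,2) = 6; x_2 ≥ 6 gives C(5,2) = 10; x_3 ≥ 8 gives C(3,2) = 3. Together 19.
No two caps can be exceeded simultaneously, so the pair terms are all 0.
By inclusion–exclusion the count is 55 − 19 + 0 = 36.

36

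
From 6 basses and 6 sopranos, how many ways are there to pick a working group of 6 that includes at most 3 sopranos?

Split by how many sopranos are chosen (0 through 3).
Sum: C(6,0)·C(6,6) + C(6,1)·C(6,5) + C(6,2)·C(6,4) + C(6,3)·C(6,3) = 1 + 36 + 225 + 400 = 662.

662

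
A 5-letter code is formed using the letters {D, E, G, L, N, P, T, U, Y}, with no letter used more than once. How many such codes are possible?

Choose and order 5 of the 9 symbols: the first letter has 9 options, the next 8, and so on down to 5.
9 × 8 × 7 × 6 × 5 = 15120.

15120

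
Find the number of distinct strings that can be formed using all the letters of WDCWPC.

180

The 6 letters of WDCWPC have repeats: C appearing twice and W appearing twice.
The number of distinct arrangements is 6!/(2!·2!) = 720/4 = 180.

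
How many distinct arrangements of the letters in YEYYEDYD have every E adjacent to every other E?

105

Treat the 2 copies of E as a single block. The multiset to arrange is then {EE, D, D, Y, Y, Y, Y}, 7 items in all.
That gives (7)!/(4!·2!) = 105 arrangements.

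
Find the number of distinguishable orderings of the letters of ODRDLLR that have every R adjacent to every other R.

180

Treat the 2 copies of R as a single block. The multiset to arrange is then {RR, D, D, L, L, O}, 6 items in all.
That gives (6)!/(2!·2!) = 180 arrangements.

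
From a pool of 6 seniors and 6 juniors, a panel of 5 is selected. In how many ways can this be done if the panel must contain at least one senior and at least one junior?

Total 5-person selections from all 12: C(12,5) = 792.
Selections missing a whole group: no seniors → C(6,5) = 6; no juniors → C(6,5) = 6.
Both groups omitted at once is impossible, so 792 − 12 = 780.

780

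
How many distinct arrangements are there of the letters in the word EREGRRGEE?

1260

Letter multiplicities in EREGRRGEE: E×4, G×2, R×3.
The number of distinct arrangements is 9!/(4!·3!·2!) = 362880/288 = 1260.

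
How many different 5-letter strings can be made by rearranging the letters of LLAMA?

Letter multiplicities in LLAMA: A×2, L×2, M×1.
Dividing 5! = 120 by 2!·2! = 4 for the repeated letters gives 30.

30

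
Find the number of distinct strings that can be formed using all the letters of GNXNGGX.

Letter multiplicities in GNXNGGX: G×3, N×2, X×2.
Dividing 7! = 5040 by 3!·2!·2! = 24 for the repeated letters gives 210.

210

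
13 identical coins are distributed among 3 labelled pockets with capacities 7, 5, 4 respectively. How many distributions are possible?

10

By stars and bars, unrestricted non-negative solutions to x_1+…+x_3 = 13 number C(13+2,2) = 105.
Subtract solutions that violate a single cap (substitute x_i' = x_i − (cap_i+1)): x_1 ≥ 8 gives C(7,2) = 21; x_2 ≥ 6 gives C(9,2) = 36; x_3 ≥ 5 gives C(10,2) = 45. Together 102.
Add back pairs where two caps are both exceeded: 0 + 1 + 6 = 7.
By inclusion–exclusion the count is 105 − 102 + 7 = 10.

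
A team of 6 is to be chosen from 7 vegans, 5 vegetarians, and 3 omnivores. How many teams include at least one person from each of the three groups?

Total 6-person selections from all 15: C(15,6) = 5005.
Selections missing a whole group: no vegans → C(8,6) = 28; no vegetarians → C(10,6) = 210; no omnivores → C(12,6) = 924.
Add back selections omitting two groups (i.e. drawn from a single group): C(7,6) + C(5,6) + C(3,6) = 7.
By inclusion–exclusion: 5005 − 1162 + 7 = 3850.

3850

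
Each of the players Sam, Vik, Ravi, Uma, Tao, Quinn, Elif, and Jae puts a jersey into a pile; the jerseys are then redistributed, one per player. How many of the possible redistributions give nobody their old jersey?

14833

This is the derangement count D_8: permutations of 8 items with no fixed point.
By inclusion–exclusion this is Σ_{j=0}^{8} (−1)^j C(8,j)·(8−j)!.
Computing: 40320 − 40320 + 20160 − 6720 + 1680 − 336 + 56 − 8 + 1 = 14833.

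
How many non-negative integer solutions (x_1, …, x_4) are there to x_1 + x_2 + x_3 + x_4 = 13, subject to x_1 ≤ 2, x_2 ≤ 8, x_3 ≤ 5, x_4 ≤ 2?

By stars and bars, unrestricted non-negative solutions to x_1+…+x_4 = 13 number C(13+3,3) = 560.
Subtract solutions that violate a single cap (substitute x_i' = x_i − (cap_i+1)): x_1 ≥ 3 gives C(13,3) = 286; x_2 ≥ 9 gives C(7,3) = 35; x_3 ≥ 6 gives C(10,3) = 120; x_4 ≥ 3 gives C(13,3) = 286. Together 727.
Add back pairs where two caps are both exceeded: 4 + 35 + 120 + 0 + 4 + 35 = 198.
Subtract triples: 0 + 0 + 4 + 0 = 4.
By inclusion–exclusion the count is 560 − 727 + 198 − 4 = 27.

27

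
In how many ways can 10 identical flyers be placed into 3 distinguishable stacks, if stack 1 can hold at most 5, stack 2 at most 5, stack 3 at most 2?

Without the upper bounds there are C(12,2) = 66 ways to split 10 among 3 stacks.
Subtract solutions that violate a single cap (substitute x_i' = x_i − (cap_i+1)): x_1 ≥ 6 gives C(6,2) = 15; x_2 ≥ 6 gives C(6,2) = 15; x_3 ≥ 3 gives C(9,2) = 36. Together 66.
Add back pairs where two caps are both exceeded: 0 + 3 + 3 = 6.
By inclusion–exclusion the count is 66 − 66 + 6 = 6.

6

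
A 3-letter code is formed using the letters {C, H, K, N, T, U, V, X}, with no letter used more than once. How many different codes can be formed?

With no repetition, fill the 3 letters in order: 8 choices, then 7, down to 6.
That product is 8 × 7 × 6 = 336.

336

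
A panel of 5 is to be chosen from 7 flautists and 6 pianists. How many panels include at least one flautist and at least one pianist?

1260

With no constraint there are C(13,5) = 1287 possible selections.
Selections missing a whole group: no flautists → C(6,5) = 6; no pianists → C(7,5) = 21.
Both groups omitted at once is impossible, so 1287 − 27 = 1260.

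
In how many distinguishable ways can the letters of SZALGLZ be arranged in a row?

1260

The 7 letters of SZALGLZ have repeats: L appearing twice and Z appearing twice.
Dividing 7! = 5040 by 2!·2! = 4 for the repeated letters gives 1260.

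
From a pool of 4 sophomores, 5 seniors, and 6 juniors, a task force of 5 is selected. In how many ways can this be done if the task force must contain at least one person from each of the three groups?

Unrestricted: C(15,5) = 3003 ways to pick any 5 of the 15.
Subtract selections that omit an entire group: no sophomores → C(11,5) = 462; no seniors → C(10,5) = 252; no juniors → C(9,5) = 126.
Add back selections omitting two groups (i.e. drawn from a single group): C(4,5) + C(5,5) + C(6,5) = 7.
By inclusion–exclusion: 3003 − 840 + 7 = 2170.

2170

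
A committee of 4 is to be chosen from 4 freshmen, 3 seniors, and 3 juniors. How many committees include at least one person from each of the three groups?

126

With no constraint there are C(10,4) = 210 possible selections.
Selections missing a whole group: no freshmen → C(6,4) = 15; no seniors → C(7,4) = 35; no juniors → C(7,4) = 35.
Add back selections omitting two groups (i.e. drawn from a single group): C(4,4) + C(3,4) + C(3,4) = 1.
By inclusion–exclusion: 210 − 85 + 1 = 126.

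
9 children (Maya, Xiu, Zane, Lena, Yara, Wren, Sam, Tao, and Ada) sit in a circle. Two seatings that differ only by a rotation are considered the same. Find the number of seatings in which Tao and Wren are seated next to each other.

Treat {Tao, Wren} as one unit (2 internal orders) and seat the resulting 8 units around the table: (7)! circular arrangements.
So 2 × (7)! = 2 × 5040 = 10080.

10080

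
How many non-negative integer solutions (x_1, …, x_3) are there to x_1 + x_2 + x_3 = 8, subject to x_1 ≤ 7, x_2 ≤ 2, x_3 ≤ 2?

By stars and bars, unrestricted non-negative solutions to x_1+…+x_3 = 8 number C(8+2,2) = 45.
Subtract solutions that violate a single cap (substitute x_i' = x_i − (cap_i+1)): x_1 ≥ 8 gives C(2,2) = 1; x_2 ≥ 3 gives C(7,2) = 21; x_3 ≥ 3 gives C(7,2) = 21. Together 43.
Add back pairs where two caps are both exceeded: 0 + 0 + 6 = 6.
By inclusion–exclusion the count is 45 − 43 + 6 = 8.

8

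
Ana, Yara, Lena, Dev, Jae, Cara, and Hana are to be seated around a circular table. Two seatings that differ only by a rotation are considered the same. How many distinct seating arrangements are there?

Fix one person's seat to break rotational symmetry; the remaining 6 people can be arranged in (6)! = 720 ways.

720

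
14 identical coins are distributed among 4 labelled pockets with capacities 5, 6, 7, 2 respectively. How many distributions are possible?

Without the upper bounds there are C(17,3) = 680 ways to split 14 among 4 pockets.
Subtract solutions that violate a single cap (substitute x_i' = x_i − (cap_i+1)): x_1 ≥ 6 gives C(11,3) = 165; x_2 ≥ 7 gives C(10,3) = 120; x_3 ≥ 8 gives C(9,3) = 84; x_4 ≥ 3 gives C(14,3) = 364. Together 733.
Add back pairs where two caps are both exceeded: 4 + 1 + 56 + 0 + 35 + 20 = 116.
By inclusion–exclusion the count is 680 − 733 + 116 = 63.

63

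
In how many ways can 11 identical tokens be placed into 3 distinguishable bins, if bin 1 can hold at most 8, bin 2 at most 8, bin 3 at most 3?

30

By stars and bars, unrestricted non-negative solutions to x_1+…+x_3 = 11 number C(11+2,2) = 78.
Subtract solutions that violate a single cap (substitute x_i' = x_i − (cap_i+1)): x_1 ≥ 9 gives C(4,2) = 6; x_2 ≥ 9 gives C(4,2) = 6; x_3 ≥ 4 gives C(9,2) = 36. Together 48.
No two caps can be exceeded simultaneously, so the pair terms are all 0.
By inclusion–exclusion the count is 78 − 48 + 0 = 30.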